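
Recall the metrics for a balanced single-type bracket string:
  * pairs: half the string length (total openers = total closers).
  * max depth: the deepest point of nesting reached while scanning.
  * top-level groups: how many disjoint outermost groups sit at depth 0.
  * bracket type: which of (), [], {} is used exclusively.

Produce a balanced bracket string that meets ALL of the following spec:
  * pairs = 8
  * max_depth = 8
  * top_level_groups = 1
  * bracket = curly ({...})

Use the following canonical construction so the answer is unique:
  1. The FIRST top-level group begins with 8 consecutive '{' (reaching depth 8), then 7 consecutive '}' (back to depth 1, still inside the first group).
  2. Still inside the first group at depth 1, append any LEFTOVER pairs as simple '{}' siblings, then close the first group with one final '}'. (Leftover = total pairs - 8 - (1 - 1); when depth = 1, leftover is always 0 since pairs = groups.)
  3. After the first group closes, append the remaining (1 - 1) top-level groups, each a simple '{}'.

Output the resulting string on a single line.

Answer: {{{{{{{{}}}}}}}}

Derivation:
Spec: pairs=8 depth=8 groups=1
Leftover pairs = 8 - 8 - (1-1) = 0
First group: deep chain of depth 8 + 0 sibling pairs
Remaining 0 groups: simple '{}' each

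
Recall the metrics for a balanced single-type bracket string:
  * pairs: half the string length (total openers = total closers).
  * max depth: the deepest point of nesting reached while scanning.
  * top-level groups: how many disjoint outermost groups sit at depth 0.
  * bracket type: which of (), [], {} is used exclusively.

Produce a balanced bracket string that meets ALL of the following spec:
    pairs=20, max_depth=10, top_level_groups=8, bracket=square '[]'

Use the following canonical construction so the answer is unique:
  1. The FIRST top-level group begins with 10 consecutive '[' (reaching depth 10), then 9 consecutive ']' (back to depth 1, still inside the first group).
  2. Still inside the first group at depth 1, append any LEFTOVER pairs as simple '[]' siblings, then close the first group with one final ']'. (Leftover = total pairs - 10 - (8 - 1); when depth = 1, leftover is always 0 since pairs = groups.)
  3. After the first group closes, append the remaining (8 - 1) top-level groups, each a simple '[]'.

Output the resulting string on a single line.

Answer: [[[[[[[[[[]]]]]]]]][][][]][][][][][][][]

Derivation:
Spec: pairs=20 depth=10 groups=8
Leftover pairs = 20 - 10 - (8-1) = 3
First group: deep chain of depth 10 + 3 sibling pairs
Remaining 7 groups: simple '[]' each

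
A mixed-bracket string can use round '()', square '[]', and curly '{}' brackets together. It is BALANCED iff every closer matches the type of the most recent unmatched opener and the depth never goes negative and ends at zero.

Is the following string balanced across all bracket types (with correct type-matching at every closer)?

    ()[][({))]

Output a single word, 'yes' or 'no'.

pos 0: push '('; stack = (
pos 1: ')' matches '('; pop; stack = (empty)
pos 2: push '['; stack = [
pos 3: ']' matches '['; pop; stack = (empty)
pos 4: push '['; stack = [
pos 5: push '('; stack = [(
pos 6: push '{'; stack = [({
pos 7: saw closer ')' but top of stack is '{' (expected '}') → INVALID
Verdict: type mismatch at position 7: ')' closes '{' → no

Answer: no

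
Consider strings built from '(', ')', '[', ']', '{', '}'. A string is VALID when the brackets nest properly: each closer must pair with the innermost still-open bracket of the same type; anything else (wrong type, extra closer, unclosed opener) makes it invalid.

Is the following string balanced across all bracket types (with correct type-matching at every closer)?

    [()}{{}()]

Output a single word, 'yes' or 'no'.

pos 0: push '['; stack = [
pos 1: push '('; stack = [(
pos 2: ')' matches '('; pop; stack = [
pos 3: saw closer '}' but top of stack is '[' (expected ']') → INVALID
Verdict: type mismatch at position 3: '}' closes '[' → no

Answer: no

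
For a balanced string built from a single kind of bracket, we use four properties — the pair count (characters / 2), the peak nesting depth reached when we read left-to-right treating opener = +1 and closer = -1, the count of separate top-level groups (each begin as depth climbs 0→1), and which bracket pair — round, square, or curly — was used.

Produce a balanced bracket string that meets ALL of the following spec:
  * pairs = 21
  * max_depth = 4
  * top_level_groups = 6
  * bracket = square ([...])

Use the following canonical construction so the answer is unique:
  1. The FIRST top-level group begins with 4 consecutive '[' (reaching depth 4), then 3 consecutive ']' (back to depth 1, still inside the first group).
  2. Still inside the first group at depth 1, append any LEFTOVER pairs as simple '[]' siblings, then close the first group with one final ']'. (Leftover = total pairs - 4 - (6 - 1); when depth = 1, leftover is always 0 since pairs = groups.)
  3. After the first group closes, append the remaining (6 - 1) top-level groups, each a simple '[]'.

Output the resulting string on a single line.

Answer: [[[[]]][][][][][][][][][][][][]][][][][][]

Derivation:
Spec: pairs=21 depth=4 groups=6
Leftover pairs = 21 - 4 - (6-1) = 12
First group: deep chain of depth 4 + 12 sibling pairs
Remaining 5 groups: simple '[]' each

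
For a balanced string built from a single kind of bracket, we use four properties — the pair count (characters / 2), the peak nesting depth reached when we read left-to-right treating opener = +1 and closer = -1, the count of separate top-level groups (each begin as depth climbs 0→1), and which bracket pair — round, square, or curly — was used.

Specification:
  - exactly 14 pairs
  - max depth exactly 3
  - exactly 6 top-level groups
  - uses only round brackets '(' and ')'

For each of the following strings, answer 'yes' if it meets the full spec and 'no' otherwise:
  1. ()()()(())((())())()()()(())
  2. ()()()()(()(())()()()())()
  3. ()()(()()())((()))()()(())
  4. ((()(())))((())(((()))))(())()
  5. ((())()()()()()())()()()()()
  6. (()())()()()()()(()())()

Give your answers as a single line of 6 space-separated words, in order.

String 1 '()()()(())((())())()()()(())': depth seq [1 0 1 0 1 0 1 2 1 0 1 2 3 2 1 2 1 0 1 0 1 0 1 0 1 2 1 0]
  -> pairs=14 depth=3 groups=9 -> no
String 2 '()()()()(()(())()()()())()': depth seq [1 0 1 0 1 0 1 0 1 2 1 2 3 2 1 2 1 2 1 2 1 2 1 0 1 0]
  -> pairs=13 depth=3 groups=6 -> no
String 3 '()()(()()())((()))()()(())': depth seq [1 0 1 0 1 2 1 2 1 2 1 0 1 2 3 2 1 0 1 0 1 0 1 2 1 0]
  -> pairs=13 depth=3 groups=7 -> no
String 4 '((()(())))((())(((()))))(())()': depth seq [1 2 3 2 3 4 3 2 1 0 1 2 3 2 1 2 3 4 5 4 3 2 1 0 1 2 1 0 1 0]
  -> pairs=15 depth=5 groups=4 -> no
String 5 '((())()()()()()())()()()()()': depth seq [1 2 3 2 1 2 1 2 1 2 1 2 1 2 1 2 1 0 1 0 1 0 1 0 1 0 1 0]
  -> pairs=14 depth=3 groups=6 -> yes
String 6 '(()())()()()()()(()())()': depth seq [1 2 1 2 1 0 1 0 1 0 1 0 1 0 1 0 1 2 1 2 1 0 1 0]
  -> pairs=12 depth=2 groups=8 -> no

Answer: no no no no yes no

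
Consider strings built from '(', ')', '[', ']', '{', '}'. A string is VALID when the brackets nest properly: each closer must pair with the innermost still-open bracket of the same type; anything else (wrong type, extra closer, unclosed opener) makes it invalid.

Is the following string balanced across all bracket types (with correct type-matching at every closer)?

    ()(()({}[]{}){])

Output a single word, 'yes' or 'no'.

pos 0: push '('; stack = (
pos 1: ')' matches '('; pop; stack = (empty)
pos 2: push '('; stack = (
pos 3: push '('; stack = ((
pos 4: ')' matches '('; pop; stack = (
pos 5: push '('; stack = ((
pos 6: push '{'; stack = (({
pos 7: '}' matches '{'; pop; stack = ((
pos 8: push '['; stack = (([
pos 9: ']' matches '['; pop; stack = ((
pos 10: push '{'; stack = (({
pos 11: '}' matches '{'; pop; stack = ((
pos 12: ')' matches '('; pop; stack = (
pos 13: push '{'; stack = ({
pos 14: saw closer ']' but top of stack is '{' (expected '}') → INVALID
Verdict: type mismatch at position 14: ']' closes '{' → no

Answer: no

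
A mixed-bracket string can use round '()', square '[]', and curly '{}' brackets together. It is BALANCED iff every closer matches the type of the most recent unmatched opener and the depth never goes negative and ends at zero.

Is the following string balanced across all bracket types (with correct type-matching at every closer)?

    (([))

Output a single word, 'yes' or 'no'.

pos 0: push '('; stack = (
pos 1: push '('; stack = ((
pos 2: push '['; stack = (([
pos 3: saw closer ')' but top of stack is '[' (expected ']') → INVALID
Verdict: type mismatch at position 3: ')' closes '[' → no

Answer: no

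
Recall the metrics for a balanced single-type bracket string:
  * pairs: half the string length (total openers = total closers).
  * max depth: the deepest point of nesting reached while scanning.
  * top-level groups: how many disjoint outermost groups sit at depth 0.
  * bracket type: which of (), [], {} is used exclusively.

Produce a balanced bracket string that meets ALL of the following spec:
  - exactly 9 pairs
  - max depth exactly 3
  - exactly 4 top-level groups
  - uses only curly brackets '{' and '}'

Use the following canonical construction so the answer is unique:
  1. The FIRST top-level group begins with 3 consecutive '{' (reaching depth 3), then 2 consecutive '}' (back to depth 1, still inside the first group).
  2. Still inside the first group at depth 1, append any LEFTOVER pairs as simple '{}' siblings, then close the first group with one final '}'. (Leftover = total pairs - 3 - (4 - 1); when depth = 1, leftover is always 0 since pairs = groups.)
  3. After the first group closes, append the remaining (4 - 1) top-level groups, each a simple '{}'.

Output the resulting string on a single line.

Spec: pairs=9 depth=3 groups=4
Leftover pairs = 9 - 3 - (4-1) = 3
First group: deep chain of depth 3 + 3 sibling pairs
Remaining 3 groups: simple '{}' each

Answer: {{{}}{}{}{}}{}{}{}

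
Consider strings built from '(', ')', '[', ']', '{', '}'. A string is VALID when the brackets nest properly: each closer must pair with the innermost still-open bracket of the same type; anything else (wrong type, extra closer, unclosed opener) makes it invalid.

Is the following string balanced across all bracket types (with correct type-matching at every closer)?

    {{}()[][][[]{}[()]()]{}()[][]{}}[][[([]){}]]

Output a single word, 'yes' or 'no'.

pos 0: push '{'; stack = {
pos 1: push '{'; stack = {{
pos 2: '}' matches '{'; pop; stack = {
pos 3: push '('; stack = {(
pos 4: ')' matches '('; pop; stack = {
pos 5: push '['; stack = {[
pos 6: ']' matches '['; pop; stack = {
pos 7: push '['; stack = {[
pos 8: ']' matches '['; pop; stack = {
pos 9: push '['; stack = {[
pos 10: push '['; stack = {[[
pos 11: ']' matches '['; pop; stack = {[
pos 12: push '{'; stack = {[{
pos 13: '}' matches '{'; pop; stack = {[
pos 14: push '['; stack = {[[
pos 15: push '('; stack = {[[(
pos 16: ')' matches '('; pop; stack = {[[
pos 17: ']' matches '['; pop; stack = {[
pos 18: push '('; stack = {[(
pos 19: ')' matches '('; pop; stack = {[
pos 20: ']' matches '['; pop; stack = {
pos 21: push '{'; stack = {{
pos 22: '}' matches '{'; pop; stack = {
pos 23: push '('; stack = {(
pos 24: ')' matches '('; pop; stack = {
pos 25: push '['; stack = {[
pos 26: ']' matches '['; pop; stack = {
pos 27: push '['; stack = {[
pos 28: ']' matches '['; pop; stack = {
pos 29: push '{'; stack = {{
pos 30: '}' matches '{'; pop; stack = {
pos 31: '}' matches '{'; pop; stack = (empty)
pos 32: push '['; stack = [
pos 33: ']' matches '['; pop; stack = (empty)
pos 34: push '['; stack = [
pos 35: push '['; stack = [[
pos 36: push '('; stack = [[(
pos 37: push '['; stack = [[([
pos 38: ']' matches '['; pop; stack = [[(
pos 39: ')' matches '('; pop; stack = [[
pos 40: push '{'; stack = [[{
pos 41: '}' matches '{'; pop; stack = [[
pos 42: ']' matches '['; pop; stack = [
pos 43: ']' matches '['; pop; stack = (empty)
end: stack empty → VALID
Verdict: properly nested → yes

Answer: yes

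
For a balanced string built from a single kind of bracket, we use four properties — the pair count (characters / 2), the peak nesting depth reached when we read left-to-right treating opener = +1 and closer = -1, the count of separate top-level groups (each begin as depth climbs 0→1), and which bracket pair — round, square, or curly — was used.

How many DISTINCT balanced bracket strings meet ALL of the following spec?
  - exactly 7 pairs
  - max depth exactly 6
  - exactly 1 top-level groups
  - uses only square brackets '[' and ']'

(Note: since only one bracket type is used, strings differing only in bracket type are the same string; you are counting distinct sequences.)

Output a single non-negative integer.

Spec: pairs=7 depth=6 groups=1
Count(depth <= 6) = 131
Count(depth <= 5) = 122
Count(depth == 6) = 131 - 122 = 9

Answer: 9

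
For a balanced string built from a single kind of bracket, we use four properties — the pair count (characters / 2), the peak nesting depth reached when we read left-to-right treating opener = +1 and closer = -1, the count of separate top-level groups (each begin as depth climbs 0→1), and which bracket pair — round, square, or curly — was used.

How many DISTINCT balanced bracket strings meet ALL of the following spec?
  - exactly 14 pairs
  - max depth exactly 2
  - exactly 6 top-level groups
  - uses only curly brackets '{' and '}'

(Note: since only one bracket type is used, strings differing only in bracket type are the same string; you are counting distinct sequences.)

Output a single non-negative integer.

Answer: 1287

Derivation:
Spec: pairs=14 depth=2 groups=6
Count(depth <= 2) = 1287
Count(depth <= 1) = 0
Count(depth == 2) = 1287 - 0 = 1287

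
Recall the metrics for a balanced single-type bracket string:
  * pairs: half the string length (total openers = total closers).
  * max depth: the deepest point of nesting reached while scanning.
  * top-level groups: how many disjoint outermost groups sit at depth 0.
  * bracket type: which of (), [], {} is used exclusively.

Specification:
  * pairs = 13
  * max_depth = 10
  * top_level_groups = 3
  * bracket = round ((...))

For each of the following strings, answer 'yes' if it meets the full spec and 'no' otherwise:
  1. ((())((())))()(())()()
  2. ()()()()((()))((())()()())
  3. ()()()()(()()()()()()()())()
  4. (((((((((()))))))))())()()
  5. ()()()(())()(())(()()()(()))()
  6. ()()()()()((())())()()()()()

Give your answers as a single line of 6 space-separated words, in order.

Answer: no no no yes no no

Derivation:
String 1 '((())((())))()(())()()': depth seq [1 2 3 2 1 2 3 4 3 2 1 0 1 0 1 2 1 0 1 0 1 0]
  -> pairs=11 depth=4 groups=5 -> no
String 2 '()()()()((()))((())()()())': depth seq [1 0 1 0 1 0 1 0 1 2 3 2 1 0 1 2 3 2 1 2 1 2 1 2 1 0]
  -> pairs=13 depth=3 groups=6 -> no
String 3 '()()()()(()()()()()()()())()': depth seq [1 0 1 0 1 0 1 0 1 2 1 2 1 2 1 2 1 2 1 2 1 2 1 2 1 0 1 0]
  -> pairs=14 depth=2 groups=6 -> no
String 4 '(((((((((()))))))))())()()': depth seq [1 2 3 4 5 6 7 8 9 10 9 8 7 6 5 4 3 2 1 2 1 0 1 0 1 0]
  -> pairs=13 depth=10 groups=3 -> yes
String 5 '()()()(())()(())(()()()(()))()': depth seq [1 0 1 0 1 0 1 2 1 0 1 0 1 2 1 0 1 2 1 2 1 2 1 2 3 2 1 0 1 0]
  -> pairs=15 depth=3 groups=8 -> no
String 6 '()()()()()((())())()()()()()': depth seq [1 0 1 0 1 0 1 0 1 0 1 2 3 2 1 2 1 0 1 0 1 0 1 0 1 0 1 0]
  -> pairs=14 depth=3 groups=11 -> no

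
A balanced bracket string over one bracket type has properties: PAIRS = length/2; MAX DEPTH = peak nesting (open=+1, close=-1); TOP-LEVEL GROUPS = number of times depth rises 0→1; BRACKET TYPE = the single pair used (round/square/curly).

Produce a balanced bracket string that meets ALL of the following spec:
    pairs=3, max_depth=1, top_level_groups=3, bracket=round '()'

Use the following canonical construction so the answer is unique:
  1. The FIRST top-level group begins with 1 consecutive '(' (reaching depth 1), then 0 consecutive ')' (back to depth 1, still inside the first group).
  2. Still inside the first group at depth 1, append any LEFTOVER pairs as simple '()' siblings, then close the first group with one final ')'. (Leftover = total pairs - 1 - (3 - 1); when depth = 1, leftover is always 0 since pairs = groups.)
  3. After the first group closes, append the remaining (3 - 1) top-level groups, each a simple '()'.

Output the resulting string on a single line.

Spec: pairs=3 depth=1 groups=3
Leftover pairs = 3 - 1 - (3-1) = 0
First group: deep chain of depth 1 + 0 sibling pairs
Remaining 2 groups: simple '()' each

Answer: ()()()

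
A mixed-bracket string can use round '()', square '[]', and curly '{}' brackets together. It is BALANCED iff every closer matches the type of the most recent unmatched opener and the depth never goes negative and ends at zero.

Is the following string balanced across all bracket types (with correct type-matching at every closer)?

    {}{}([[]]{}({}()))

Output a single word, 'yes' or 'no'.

Answer: yes

Derivation:
pos 0: push '{'; stack = {
pos 1: '}' matches '{'; pop; stack = (empty)
pos 2: push '{'; stack = {
pos 3: '}' matches '{'; pop; stack = (empty)
pos 4: push '('; stack = (
pos 5: push '['; stack = ([
pos 6: push '['; stack = ([[
pos 7: ']' matches '['; pop; stack = ([
pos 8: ']' matches '['; pop; stack = (
pos 9: push '{'; stack = ({
pos 10: '}' matches '{'; pop; stack = (
pos 11: push '('; stack = ((
pos 12: push '{'; stack = (({
pos 13: '}' matches '{'; pop; stack = ((
pos 14: push '('; stack = (((
pos 15: ')' matches '('; pop; stack = ((
pos 16: ')' matches '('; pop; stack = (
pos 17: ')' matches '('; pop; stack = (empty)
end: stack empty → VALID
Verdict: properly nested → yes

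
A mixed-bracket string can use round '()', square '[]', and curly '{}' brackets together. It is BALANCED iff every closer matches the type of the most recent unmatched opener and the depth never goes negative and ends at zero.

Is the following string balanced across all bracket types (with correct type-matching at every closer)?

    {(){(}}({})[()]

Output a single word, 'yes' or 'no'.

Answer: no

Derivation:
pos 0: push '{'; stack = {
pos 1: push '('; stack = {(
pos 2: ')' matches '('; pop; stack = {
pos 3: push '{'; stack = {{
pos 4: push '('; stack = {{(
pos 5: saw closer '}' but top of stack is '(' (expected ')') → INVALID
Verdict: type mismatch at position 5: '}' closes '(' → no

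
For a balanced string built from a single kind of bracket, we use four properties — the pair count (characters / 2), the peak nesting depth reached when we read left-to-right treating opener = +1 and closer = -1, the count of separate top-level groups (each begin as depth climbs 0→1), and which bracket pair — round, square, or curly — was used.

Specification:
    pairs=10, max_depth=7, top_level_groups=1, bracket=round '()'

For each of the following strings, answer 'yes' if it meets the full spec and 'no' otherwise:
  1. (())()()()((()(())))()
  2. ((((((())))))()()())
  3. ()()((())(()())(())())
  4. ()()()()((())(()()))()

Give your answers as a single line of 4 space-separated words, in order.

Answer: no yes no no

Derivation:
String 1 '(())()()()((()(())))()': depth seq [1 2 1 0 1 0 1 0 1 0 1 2 3 2 3 4 3 2 1 0 1 0]
  -> pairs=11 depth=4 groups=6 -> no
String 2 '((((((())))))()()())': depth seq [1 2 3 4 5 6 7 6 5 4 3 2 1 2 1 2 1 2 1 0]
  -> pairs=10 depth=7 groups=1 -> yes
String 3 '()()((())(()())(())())': depth seq [1 0 1 0 1 2 3 2 1 2 3 2 3 2 1 2 3 2 1 2 1 0]
  -> pairs=11 depth=3 groups=3 -> no
String 4 '()()()()((())(()()))()': depth seq [1 0 1 0 1 0 1 0 1 2 3 2 1 2 3 2 3 2 1 0 1 0]
  -> pairs=11 depth=3 groups=6 -> no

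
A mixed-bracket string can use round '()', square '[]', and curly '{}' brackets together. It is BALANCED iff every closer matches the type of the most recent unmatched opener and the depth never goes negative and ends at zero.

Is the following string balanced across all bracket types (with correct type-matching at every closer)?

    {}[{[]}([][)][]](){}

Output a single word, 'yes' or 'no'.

Answer: no

Derivation:
pos 0: push '{'; stack = {
pos 1: '}' matches '{'; pop; stack = (empty)
pos 2: push '['; stack = [
pos 3: push '{'; stack = [{
pos 4: push '['; stack = [{[
pos 5: ']' matches '['; pop; stack = [{
pos 6: '}' matches '{'; pop; stack = [
pos 7: push '('; stack = [(
pos 8: push '['; stack = [([
pos 9: ']' matches '['; pop; stack = [(
pos 10: push '['; stack = [([
pos 11: saw closer ')' but top of stack is '[' (expected ']') → INVALID
Verdict: type mismatch at position 11: ')' closes '[' → no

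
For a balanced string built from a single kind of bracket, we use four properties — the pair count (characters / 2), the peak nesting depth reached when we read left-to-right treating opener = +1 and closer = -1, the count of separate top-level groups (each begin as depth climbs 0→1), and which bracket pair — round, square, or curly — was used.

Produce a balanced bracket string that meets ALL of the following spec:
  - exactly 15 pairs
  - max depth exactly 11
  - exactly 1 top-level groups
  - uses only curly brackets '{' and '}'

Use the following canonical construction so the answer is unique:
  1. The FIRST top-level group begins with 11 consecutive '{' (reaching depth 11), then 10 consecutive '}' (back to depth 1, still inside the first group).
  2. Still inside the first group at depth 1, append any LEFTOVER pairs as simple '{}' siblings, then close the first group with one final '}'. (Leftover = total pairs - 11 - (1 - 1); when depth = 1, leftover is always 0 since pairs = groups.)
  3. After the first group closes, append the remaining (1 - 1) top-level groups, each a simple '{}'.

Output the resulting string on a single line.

Answer: {{{{{{{{{{{}}}}}}}}}}{}{}{}{}}

Derivation:
Spec: pairs=15 depth=11 groups=1
Leftover pairs = 15 - 11 - (1-1) = 4
First group: deep chain of depth 11 + 4 sibling pairs
Remaining 0 groups: simple '{}' each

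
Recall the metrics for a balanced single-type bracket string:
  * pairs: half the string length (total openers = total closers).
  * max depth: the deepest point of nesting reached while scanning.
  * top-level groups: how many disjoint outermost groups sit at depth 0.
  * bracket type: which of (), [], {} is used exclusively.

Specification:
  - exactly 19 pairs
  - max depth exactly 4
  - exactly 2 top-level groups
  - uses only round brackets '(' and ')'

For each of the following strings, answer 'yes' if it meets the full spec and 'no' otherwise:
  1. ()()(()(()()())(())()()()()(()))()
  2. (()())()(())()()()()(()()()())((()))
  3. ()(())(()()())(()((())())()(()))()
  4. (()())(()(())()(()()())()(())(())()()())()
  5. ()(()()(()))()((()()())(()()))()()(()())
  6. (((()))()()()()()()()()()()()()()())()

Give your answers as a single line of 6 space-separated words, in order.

String 1 '()()(()(()()())(())()()()()(()))()': depth seq [1 0 1 0 1 2 1 2 3 2 3 2 3 2 1 2 3 2 1 2 1 2 1 2 1 2 1 2 3 2 1 0 1 0]
  -> pairs=17 depth=3 groups=4 -> no
String 2 '(()())()(())()()()()(()()()())((()))': depth seq [1 2 1 2 1 0 1 0 1 2 1 0 1 0 1 0 1 0 1 0 1 2 1 2 1 2 1 2 1 0 1 2 3 2 1 0]
  -> pairs=18 depth=3 groups=9 -> no
String 3 '()(())(()()())(()((())())()(()))()': depth seq [1 0 1 2 1 0 1 2 1 2 1 2 1 0 1 2 1 2 3 4 3 2 3 2 1 2 1 2 3 2 1 0 1 0]
  -> pairs=17 depth=4 groups=5 -> no
String 4 '(()())(()(())()(()()())()(())(())()()())()': depth seq [1 2 1 2 1 0 1 2 1 2 3 2 1 2 1 2 3 2 3 2 3 2 1 2 1 2 3 2 1 2 3 2 1 2 1 2 1 2 1 0 1 0]
  -> pairs=21 depth=3 groups=3 -> no
String 5 '()(()()(()))()((()()())(()()))()()(()())': depth seq [1 0 1 2 1 2 1 2 3 2 1 0 1 0 1 2 3 2 3 2 3 2 1 2 3 2 3 2 1 0 1 0 1 0 1 2 1 2 1 0]
  -> pairs=20 depth=3 groups=7 -> no
String 6 '(((()))()()()()()()()()()()()()()())()': depth seq [1 2 3 4 3 2 1 2 1 2 1 2 1 2 1 2 1 2 1 2 1 2 1 2 1 2 1 2 1 2 1 2 1 2 1 0 1 0]
  -> pairs=19 depth=4 groups=2 -> yes

Answer: no no no no no yes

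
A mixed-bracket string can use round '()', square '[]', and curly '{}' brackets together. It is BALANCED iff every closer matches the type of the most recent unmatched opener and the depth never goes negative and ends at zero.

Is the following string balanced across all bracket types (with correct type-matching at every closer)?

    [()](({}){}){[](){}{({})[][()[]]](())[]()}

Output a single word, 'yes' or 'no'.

pos 0: push '['; stack = [
pos 1: push '('; stack = [(
pos 2: ')' matches '('; pop; stack = [
pos 3: ']' matches '['; pop; stack = (empty)
pos 4: push '('; stack = (
pos 5: push '('; stack = ((
pos 6: push '{'; stack = (({
pos 7: '}' matches '{'; pop; stack = ((
pos 8: ')' matches '('; pop; stack = (
pos 9: push '{'; stack = ({
pos 10: '}' matches '{'; pop; stack = (
pos 11: ')' matches '('; pop; stack = (empty)
pos 12: push '{'; stack = {
pos 13: push '['; stack = {[
pos 14: ']' matches '['; pop; stack = {
pos 15: push '('; stack = {(
pos 16: ')' matches '('; pop; stack = {
pos 17: push '{'; stack = {{
pos 18: '}' matches '{'; pop; stack = {
pos 19: push '{'; stack = {{
pos 20: push '('; stack = {{(
pos 21: push '{'; stack = {{({
pos 22: '}' matches '{'; pop; stack = {{(
pos 23: ')' matches '('; pop; stack = {{
pos 24: push '['; stack = {{[
pos 25: ']' matches '['; pop; stack = {{
pos 26: push '['; stack = {{[
pos 27: push '('; stack = {{[(
pos 28: ')' matches '('; pop; stack = {{[
pos 29: push '['; stack = {{[[
pos 30: ']' matches '['; pop; stack = {{[
pos 31: ']' matches '['; pop; stack = {{
pos 32: saw closer ']' but top of stack is '{' (expected '}') → INVALID
Verdict: type mismatch at position 32: ']' closes '{' → no

Answer: no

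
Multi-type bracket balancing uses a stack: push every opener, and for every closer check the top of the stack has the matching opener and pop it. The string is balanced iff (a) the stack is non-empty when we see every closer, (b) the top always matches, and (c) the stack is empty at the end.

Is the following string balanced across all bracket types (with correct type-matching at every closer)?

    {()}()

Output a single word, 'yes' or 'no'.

pos 0: push '{'; stack = {
pos 1: push '('; stack = {(
pos 2: ')' matches '('; pop; stack = {
pos 3: '}' matches '{'; pop; stack = (empty)
pos 4: push '('; stack = (
pos 5: ')' matches '('; pop; stack = (empty)
end: stack empty → VALID
Verdict: properly nested → yes

Answer: yes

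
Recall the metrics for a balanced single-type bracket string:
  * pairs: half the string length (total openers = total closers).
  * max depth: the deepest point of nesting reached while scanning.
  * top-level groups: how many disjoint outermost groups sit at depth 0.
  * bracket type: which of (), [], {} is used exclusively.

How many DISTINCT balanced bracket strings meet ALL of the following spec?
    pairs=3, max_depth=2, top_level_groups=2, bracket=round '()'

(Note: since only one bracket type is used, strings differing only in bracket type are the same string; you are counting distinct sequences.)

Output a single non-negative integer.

Spec: pairs=3 depth=2 groups=2
Count(depth <= 2) = 2
Count(depth <= 1) = 0
Count(depth == 2) = 2 - 0 = 2

Answer: 2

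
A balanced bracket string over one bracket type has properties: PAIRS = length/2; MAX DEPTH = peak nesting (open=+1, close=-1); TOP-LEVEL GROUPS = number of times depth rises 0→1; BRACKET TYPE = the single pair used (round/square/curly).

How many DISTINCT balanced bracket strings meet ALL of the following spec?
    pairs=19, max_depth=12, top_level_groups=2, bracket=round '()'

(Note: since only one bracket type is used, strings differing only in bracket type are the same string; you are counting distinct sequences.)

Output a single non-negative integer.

Answer: 1599598

Derivation:
Spec: pairs=19 depth=12 groups=2
Count(depth <= 12) = 477185786
Count(depth <= 11) = 475586188
Count(depth == 12) = 477185786 - 475586188 = 1599598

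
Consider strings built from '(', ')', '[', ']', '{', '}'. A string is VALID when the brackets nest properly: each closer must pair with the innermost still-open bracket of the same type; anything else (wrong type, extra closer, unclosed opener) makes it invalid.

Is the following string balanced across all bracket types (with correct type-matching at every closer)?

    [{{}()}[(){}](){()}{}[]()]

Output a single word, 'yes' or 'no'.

pos 0: push '['; stack = [
pos 1: push '{'; stack = [{
pos 2: push '{'; stack = [{{
pos 3: '}' matches '{'; pop; stack = [{
pos 4: push '('; stack = [{(
pos 5: ')' matches '('; pop; stack = [{
pos 6: '}' matches '{'; pop; stack = [
pos 7: push '['; stack = [[
pos 8: push '('; stack = [[(
pos 9: ')' matches '('; pop; stack = [[
pos 10: push '{'; stack = [[{
pos 11: '}' matches '{'; pop; stack = [[
pos 12: ']' matches '['; pop; stack = [
pos 13: push '('; stack = [(
pos 14: ')' matches '('; pop; stack = [
pos 15: push '{'; stack = [{
pos 16: push '('; stack = [{(
pos 17: ')' matches '('; pop; stack = [{
pos 18: '}' matches '{'; pop; stack = [
pos 19: push '{'; stack = [{
pos 20: '}' matches '{'; pop; stack = [
pos 21: push '['; stack = [[
pos 22: ']' matches '['; pop; stack = [
pos 23: push '('; stack = [(
pos 24: ')' matches '('; pop; stack = [
pos 25: ']' matches '['; pop; stack = (empty)
end: stack empty → VALID
Verdict: properly nested → yes

Answer: yes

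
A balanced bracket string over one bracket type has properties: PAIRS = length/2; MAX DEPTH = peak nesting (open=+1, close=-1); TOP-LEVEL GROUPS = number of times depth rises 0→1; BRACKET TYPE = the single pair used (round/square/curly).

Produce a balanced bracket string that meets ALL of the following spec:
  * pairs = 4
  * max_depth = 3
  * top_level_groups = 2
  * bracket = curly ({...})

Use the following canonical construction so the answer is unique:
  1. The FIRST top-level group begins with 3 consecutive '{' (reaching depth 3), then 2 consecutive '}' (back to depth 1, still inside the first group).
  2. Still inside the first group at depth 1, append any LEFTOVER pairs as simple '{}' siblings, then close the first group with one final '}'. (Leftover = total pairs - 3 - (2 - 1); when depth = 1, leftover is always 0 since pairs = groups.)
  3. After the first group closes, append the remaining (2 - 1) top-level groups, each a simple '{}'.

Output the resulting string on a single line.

Answer: {{{}}}{}

Derivation:
Spec: pairs=4 depth=3 groups=2
Leftover pairs = 4 - 3 - (2-1) = 0
First group: deep chain of depth 3 + 0 sibling pairs
Remaining 1 groups: simple '{}' each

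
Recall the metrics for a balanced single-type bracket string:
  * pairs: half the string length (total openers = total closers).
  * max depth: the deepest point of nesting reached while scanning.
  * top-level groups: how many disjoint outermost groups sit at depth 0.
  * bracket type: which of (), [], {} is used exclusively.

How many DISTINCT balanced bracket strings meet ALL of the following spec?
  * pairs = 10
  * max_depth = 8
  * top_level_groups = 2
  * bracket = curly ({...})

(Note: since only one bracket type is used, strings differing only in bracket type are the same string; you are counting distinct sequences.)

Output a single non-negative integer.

Spec: pairs=10 depth=8 groups=2
Count(depth <= 8) = 4860
Count(depth <= 7) = 4832
Count(depth == 8) = 4860 - 4832 = 28

Answer: 28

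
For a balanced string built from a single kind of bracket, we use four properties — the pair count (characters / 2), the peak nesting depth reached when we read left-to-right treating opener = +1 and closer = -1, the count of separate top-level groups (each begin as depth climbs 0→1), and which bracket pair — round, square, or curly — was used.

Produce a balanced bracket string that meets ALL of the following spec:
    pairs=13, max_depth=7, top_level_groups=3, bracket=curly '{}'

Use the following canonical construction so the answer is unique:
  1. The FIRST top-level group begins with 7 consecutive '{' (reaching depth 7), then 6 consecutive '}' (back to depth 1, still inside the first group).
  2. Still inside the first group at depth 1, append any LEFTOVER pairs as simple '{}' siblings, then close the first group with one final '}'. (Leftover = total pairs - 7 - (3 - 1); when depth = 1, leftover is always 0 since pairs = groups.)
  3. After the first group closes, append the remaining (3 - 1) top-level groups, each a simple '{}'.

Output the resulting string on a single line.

Spec: pairs=13 depth=7 groups=3
Leftover pairs = 13 - 7 - (3-1) = 4
First group: deep chain of depth 7 + 4 sibling pairs
Remaining 2 groups: simple '{}' each

Answer: {{{{{{{}}}}}}{}{}{}{}}{}{}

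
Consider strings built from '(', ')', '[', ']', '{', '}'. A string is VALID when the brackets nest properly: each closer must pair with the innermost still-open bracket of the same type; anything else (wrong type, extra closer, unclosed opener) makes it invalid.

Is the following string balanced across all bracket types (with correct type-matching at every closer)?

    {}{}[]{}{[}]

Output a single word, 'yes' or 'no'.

Answer: no

Derivation:
pos 0: push '{'; stack = {
pos 1: '}' matches '{'; pop; stack = (empty)
pos 2: push '{'; stack = {
pos 3: '}' matches '{'; pop; stack = (empty)
pos 4: push '['; stack = [
pos 5: ']' matches '['; pop; stack = (empty)
pos 6: push '{'; stack = {
pos 7: '}' matches '{'; pop; stack = (empty)
pos 8: push '{'; stack = {
pos 9: push '['; stack = {[
pos 10: saw closer '}' but top of stack is '[' (expected ']') → INVALID
Verdict: type mismatch at position 10: '}' closes '[' → no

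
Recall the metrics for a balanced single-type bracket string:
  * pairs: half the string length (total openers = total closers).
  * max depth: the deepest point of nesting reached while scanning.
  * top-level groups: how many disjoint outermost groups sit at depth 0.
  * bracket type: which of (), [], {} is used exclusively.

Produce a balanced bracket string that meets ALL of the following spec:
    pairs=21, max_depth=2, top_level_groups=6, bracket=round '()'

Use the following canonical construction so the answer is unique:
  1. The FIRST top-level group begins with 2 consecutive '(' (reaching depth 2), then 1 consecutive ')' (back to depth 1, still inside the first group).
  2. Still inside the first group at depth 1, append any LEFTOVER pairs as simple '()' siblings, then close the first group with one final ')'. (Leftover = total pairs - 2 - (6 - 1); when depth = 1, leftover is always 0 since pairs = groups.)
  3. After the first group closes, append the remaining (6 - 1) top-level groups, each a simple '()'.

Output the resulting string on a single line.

Spec: pairs=21 depth=2 groups=6
Leftover pairs = 21 - 2 - (6-1) = 14
First group: deep chain of depth 2 + 14 sibling pairs
Remaining 5 groups: simple '()' each

Answer: (()()()()()()()()()()()()()()())()()()()()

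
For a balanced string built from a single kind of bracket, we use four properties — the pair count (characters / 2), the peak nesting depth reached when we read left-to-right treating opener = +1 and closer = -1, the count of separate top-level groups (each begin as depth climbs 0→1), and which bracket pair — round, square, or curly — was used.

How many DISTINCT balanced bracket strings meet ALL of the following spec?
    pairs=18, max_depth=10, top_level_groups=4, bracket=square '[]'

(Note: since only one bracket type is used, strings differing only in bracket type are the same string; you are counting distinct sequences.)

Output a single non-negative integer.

Answer: 354144

Derivation:
Spec: pairs=18 depth=10 groups=4
Count(depth <= 10) = 58837690
Count(depth <= 9) = 58483546
Count(depth == 10) = 58837690 - 58483546 = 354144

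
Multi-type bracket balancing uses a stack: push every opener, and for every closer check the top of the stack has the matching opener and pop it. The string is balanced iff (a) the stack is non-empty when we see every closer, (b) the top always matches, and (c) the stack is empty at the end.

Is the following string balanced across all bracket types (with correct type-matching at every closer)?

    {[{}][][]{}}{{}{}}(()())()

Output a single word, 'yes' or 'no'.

pos 0: push '{'; stack = {
pos 1: push '['; stack = {[
pos 2: push '{'; stack = {[{
pos 3: '}' matches '{'; pop; stack = {[
pos 4: ']' matches '['; pop; stack = {
pos 5: push '['; stack = {[
pos 6: ']' matches '['; pop; stack = {
pos 7: push '['; stack = {[
pos 8: ']' matches '['; pop; stack = {
pos 9: push '{'; stack = {{
pos 10: '}' matches '{'; pop; stack = {
pos 11: '}' matches '{'; pop; stack = (empty)
pos 12: push '{'; stack = {
pos 13: push '{'; stack = {{
pos 14: '}' matches '{'; pop; stack = {
pos 15: push '{'; stack = {{
pos 16: '}' matches '{'; pop; stack = {
pos 17: '}' matches '{'; pop; stack = (empty)
pos 18: push '('; stack = (
pos 19: push '('; stack = ((
pos 20: ')' matches '('; pop; stack = (
pos 21: push '('; stack = ((
pos 22: ')' matches '('; pop; stack = (
pos 23: ')' matches '('; pop; stack = (empty)
pos 24: push '('; stack = (
pos 25: ')' matches '('; pop; stack = (empty)
end: stack empty → VALID
Verdict: properly nested → yes

Answer: yes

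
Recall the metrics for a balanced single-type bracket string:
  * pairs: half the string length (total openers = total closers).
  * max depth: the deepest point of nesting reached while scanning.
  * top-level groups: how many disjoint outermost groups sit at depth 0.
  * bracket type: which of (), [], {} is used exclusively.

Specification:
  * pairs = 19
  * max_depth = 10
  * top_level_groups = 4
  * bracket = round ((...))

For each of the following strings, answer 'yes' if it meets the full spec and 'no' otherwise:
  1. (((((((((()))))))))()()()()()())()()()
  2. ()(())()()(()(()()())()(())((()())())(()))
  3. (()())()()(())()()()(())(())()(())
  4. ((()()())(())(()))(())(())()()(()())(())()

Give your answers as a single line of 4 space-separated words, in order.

Answer: yes no no no

Derivation:
String 1 '(((((((((()))))))))()()()()()())()()()': depth seq [1 2 3 4 5 6 7 8 9 10 9 8 7 6 5 4 3 2 1 2 1 2 1 2 1 2 1 2 1 2 1 0 1 0 1 0 1 0]
  -> pairs=19 depth=10 groups=4 -> yes
String 2 '()(())()()(()(()()())()(())((()())())(()))': depth seq [1 0 1 2 1 0 1 0 1 0 1 2 1 2 3 2 3 2 3 2 1 2 1 2 3 2 1 2 3 4 3 4 3 2 3 2 1 2 3 2 1 0]
  -> pairs=21 depth=4 groups=5 -> no
String 3 '(()())()()(())()()()(())(())()(())': depth seq [1 2 1 2 1 0 1 0 1 0 1 2 1 0 1 0 1 0 1 0 1 2 1 0 1 2 1 0 1 0 1 2 1 0]
  -> pairs=17 depth=2 groups=11 -> no
String 4 '((()()())(())(()))(())(())()()(()())(())()': depth seq [1 2 3 2 3 2 3 2 1 2 3 2 1 2 3 2 1 0 1 2 1 0 1 2 1 0 1 0 1 0 1 2 1 2 1 0 1 2 1 0 1 0]
  -> pairs=21 depth=3 groups=8 -> no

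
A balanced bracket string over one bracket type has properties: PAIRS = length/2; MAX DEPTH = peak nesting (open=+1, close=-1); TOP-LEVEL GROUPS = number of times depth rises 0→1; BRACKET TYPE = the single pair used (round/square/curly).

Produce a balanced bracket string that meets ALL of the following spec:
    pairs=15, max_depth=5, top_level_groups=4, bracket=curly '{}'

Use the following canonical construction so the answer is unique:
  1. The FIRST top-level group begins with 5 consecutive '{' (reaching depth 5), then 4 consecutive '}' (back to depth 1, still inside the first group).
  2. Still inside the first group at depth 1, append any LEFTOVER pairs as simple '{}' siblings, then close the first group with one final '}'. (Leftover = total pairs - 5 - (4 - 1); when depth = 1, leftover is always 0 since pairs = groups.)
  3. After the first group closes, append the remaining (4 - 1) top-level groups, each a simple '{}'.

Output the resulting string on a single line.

Answer: {{{{{}}}}{}{}{}{}{}{}{}}{}{}{}

Derivation:
Spec: pairs=15 depth=5 groups=4
Leftover pairs = 15 - 5 - (4-1) = 7
First group: deep chain of depth 5 + 7 sibling pairs
Remaining 3 groups: simple '{}' each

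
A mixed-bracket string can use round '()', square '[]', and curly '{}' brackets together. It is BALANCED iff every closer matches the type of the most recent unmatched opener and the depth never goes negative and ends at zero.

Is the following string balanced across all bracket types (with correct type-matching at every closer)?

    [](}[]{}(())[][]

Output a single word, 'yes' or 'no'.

pos 0: push '['; stack = [
pos 1: ']' matches '['; pop; stack = (empty)
pos 2: push '('; stack = (
pos 3: saw closer '}' but top of stack is '(' (expected ')') → INVALID
Verdict: type mismatch at position 3: '}' closes '(' → no

Answer: no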